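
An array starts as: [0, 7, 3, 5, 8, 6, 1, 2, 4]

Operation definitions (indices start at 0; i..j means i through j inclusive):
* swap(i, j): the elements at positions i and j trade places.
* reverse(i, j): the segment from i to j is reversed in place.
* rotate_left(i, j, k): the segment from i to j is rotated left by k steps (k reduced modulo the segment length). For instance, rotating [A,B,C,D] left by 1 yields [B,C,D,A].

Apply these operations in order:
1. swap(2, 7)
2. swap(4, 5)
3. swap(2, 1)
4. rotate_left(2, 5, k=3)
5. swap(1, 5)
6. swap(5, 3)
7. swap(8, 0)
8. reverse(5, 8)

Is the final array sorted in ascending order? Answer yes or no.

After 1 (swap(2, 7)): [0, 7, 2, 5, 8, 6, 1, 3, 4]
After 2 (swap(4, 5)): [0, 7, 2, 5, 6, 8, 1, 3, 4]
After 3 (swap(2, 1)): [0, 2, 7, 5, 6, 8, 1, 3, 4]
After 4 (rotate_left(2, 5, k=3)): [0, 2, 8, 7, 5, 6, 1, 3, 4]
After 5 (swap(1, 5)): [0, 6, 8, 7, 5, 2, 1, 3, 4]
After 6 (swap(5, 3)): [0, 6, 8, 2, 5, 7, 1, 3, 4]
After 7 (swap(8, 0)): [4, 6, 8, 2, 5, 7, 1, 3, 0]
After 8 (reverse(5, 8)): [4, 6, 8, 2, 5, 0, 3, 1, 7]

Answer: no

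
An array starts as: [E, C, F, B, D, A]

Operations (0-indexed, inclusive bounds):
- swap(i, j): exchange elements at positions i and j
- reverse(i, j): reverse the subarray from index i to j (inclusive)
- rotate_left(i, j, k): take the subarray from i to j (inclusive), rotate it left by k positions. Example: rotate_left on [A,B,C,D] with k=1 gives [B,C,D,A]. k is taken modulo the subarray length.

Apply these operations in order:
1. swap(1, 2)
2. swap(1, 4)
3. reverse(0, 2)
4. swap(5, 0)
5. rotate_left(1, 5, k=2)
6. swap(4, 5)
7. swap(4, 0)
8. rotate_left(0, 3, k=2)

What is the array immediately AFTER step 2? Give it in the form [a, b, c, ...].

After 1 (swap(1, 2)): [E, F, C, B, D, A]
After 2 (swap(1, 4)): [E, D, C, B, F, A]

Answer: [E, D, C, B, F, A]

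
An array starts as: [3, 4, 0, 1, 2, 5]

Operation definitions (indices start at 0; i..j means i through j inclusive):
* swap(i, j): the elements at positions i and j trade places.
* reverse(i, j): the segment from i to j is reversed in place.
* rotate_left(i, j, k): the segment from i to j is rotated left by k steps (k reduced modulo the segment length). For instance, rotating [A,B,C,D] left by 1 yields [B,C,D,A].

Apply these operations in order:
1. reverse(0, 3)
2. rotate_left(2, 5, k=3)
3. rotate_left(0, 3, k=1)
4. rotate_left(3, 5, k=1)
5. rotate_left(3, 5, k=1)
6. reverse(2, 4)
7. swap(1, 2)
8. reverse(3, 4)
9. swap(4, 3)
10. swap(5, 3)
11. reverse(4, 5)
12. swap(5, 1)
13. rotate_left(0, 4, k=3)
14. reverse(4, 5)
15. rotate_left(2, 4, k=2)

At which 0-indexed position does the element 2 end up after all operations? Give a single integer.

After 1 (reverse(0, 3)): [1, 0, 4, 3, 2, 5]
After 2 (rotate_left(2, 5, k=3)): [1, 0, 5, 4, 3, 2]
After 3 (rotate_left(0, 3, k=1)): [0, 5, 4, 1, 3, 2]
After 4 (rotate_left(3, 5, k=1)): [0, 5, 4, 3, 2, 1]
After 5 (rotate_left(3, 5, k=1)): [0, 5, 4, 2, 1, 3]
After 6 (reverse(2, 4)): [0, 5, 1, 2, 4, 3]
After 7 (swap(1, 2)): [0, 1, 5, 2, 4, 3]
After 8 (reverse(3, 4)): [0, 1, 5, 4, 2, 3]
After 9 (swap(4, 3)): [0, 1, 5, 2, 4, 3]
After 10 (swap(5, 3)): [0, 1, 5, 3, 4, 2]
After 11 (reverse(4, 5)): [0, 1, 5, 3, 2, 4]
After 12 (swap(5, 1)): [0, 4, 5, 3, 2, 1]
After 13 (rotate_left(0, 4, k=3)): [3, 2, 0, 4, 5, 1]
After 14 (reverse(4, 5)): [3, 2, 0, 4, 1, 5]
After 15 (rotate_left(2, 4, k=2)): [3, 2, 1, 0, 4, 5]

Answer: 1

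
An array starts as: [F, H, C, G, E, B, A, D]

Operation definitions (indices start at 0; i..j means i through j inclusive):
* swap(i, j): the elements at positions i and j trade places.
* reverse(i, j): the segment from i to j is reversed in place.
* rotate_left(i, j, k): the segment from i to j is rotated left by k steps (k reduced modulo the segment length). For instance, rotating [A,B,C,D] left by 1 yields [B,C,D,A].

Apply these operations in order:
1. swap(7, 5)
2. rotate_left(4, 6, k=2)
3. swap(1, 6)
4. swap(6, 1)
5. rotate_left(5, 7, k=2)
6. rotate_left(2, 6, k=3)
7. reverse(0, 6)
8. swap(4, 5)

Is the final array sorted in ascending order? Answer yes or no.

Answer: no

Derivation:
After 1 (swap(7, 5)): [F, H, C, G, E, D, A, B]
After 2 (rotate_left(4, 6, k=2)): [F, H, C, G, A, E, D, B]
After 3 (swap(1, 6)): [F, D, C, G, A, E, H, B]
After 4 (swap(6, 1)): [F, H, C, G, A, E, D, B]
After 5 (rotate_left(5, 7, k=2)): [F, H, C, G, A, B, E, D]
After 6 (rotate_left(2, 6, k=3)): [F, H, B, E, C, G, A, D]
After 7 (reverse(0, 6)): [A, G, C, E, B, H, F, D]
After 8 (swap(4, 5)): [A, G, C, E, H, B, F, D]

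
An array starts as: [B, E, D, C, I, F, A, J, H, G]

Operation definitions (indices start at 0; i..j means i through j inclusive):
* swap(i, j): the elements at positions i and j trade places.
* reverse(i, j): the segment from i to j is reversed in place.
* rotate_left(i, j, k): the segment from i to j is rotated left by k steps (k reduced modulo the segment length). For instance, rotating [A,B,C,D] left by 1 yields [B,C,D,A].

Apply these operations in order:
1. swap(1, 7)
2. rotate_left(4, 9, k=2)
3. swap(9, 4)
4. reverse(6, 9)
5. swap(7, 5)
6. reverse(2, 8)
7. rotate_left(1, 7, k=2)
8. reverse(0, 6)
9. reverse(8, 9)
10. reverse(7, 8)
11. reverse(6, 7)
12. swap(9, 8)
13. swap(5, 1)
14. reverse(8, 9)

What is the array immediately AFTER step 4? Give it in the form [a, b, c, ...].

After 1 (swap(1, 7)): [B, J, D, C, I, F, A, E, H, G]
After 2 (rotate_left(4, 9, k=2)): [B, J, D, C, A, E, H, G, I, F]
After 3 (swap(9, 4)): [B, J, D, C, F, E, H, G, I, A]
After 4 (reverse(6, 9)): [B, J, D, C, F, E, A, I, G, H]

Answer: [B, J, D, C, F, E, A, I, G, H]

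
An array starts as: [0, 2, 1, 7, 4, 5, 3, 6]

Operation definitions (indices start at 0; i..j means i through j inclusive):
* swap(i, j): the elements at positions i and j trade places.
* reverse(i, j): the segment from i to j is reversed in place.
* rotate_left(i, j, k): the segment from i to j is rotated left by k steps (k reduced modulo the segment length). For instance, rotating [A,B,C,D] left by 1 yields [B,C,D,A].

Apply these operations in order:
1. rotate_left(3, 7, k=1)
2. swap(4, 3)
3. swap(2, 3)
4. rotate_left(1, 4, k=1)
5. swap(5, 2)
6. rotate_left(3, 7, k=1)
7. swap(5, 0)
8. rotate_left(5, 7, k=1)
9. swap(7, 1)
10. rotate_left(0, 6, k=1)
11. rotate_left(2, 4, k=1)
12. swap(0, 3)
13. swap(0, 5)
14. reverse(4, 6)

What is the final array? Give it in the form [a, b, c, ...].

Answer: [4, 3, 1, 0, 6, 7, 2, 5]

Derivation:
After 1 (rotate_left(3, 7, k=1)): [0, 2, 1, 4, 5, 3, 6, 7]
After 2 (swap(4, 3)): [0, 2, 1, 5, 4, 3, 6, 7]
After 3 (swap(2, 3)): [0, 2, 5, 1, 4, 3, 6, 7]
After 4 (rotate_left(1, 4, k=1)): [0, 5, 1, 4, 2, 3, 6, 7]
After 5 (swap(5, 2)): [0, 5, 3, 4, 2, 1, 6, 7]
After 6 (rotate_left(3, 7, k=1)): [0, 5, 3, 2, 1, 6, 7, 4]
After 7 (swap(5, 0)): [6, 5, 3, 2, 1, 0, 7, 4]
After 8 (rotate_left(5, 7, k=1)): [6, 5, 3, 2, 1, 7, 4, 0]
After 9 (swap(7, 1)): [6, 0, 3, 2, 1, 7, 4, 5]
After 10 (rotate_left(0, 6, k=1)): [0, 3, 2, 1, 7, 4, 6, 5]
After 11 (rotate_left(2, 4, k=1)): [0, 3, 1, 7, 2, 4, 6, 5]
After 12 (swap(0, 3)): [7, 3, 1, 0, 2, 4, 6, 5]
After 13 (swap(0, 5)): [4, 3, 1, 0, 2, 7, 6, 5]
After 14 (reverse(4, 6)): [4, 3, 1, 0, 6, 7, 2, 5]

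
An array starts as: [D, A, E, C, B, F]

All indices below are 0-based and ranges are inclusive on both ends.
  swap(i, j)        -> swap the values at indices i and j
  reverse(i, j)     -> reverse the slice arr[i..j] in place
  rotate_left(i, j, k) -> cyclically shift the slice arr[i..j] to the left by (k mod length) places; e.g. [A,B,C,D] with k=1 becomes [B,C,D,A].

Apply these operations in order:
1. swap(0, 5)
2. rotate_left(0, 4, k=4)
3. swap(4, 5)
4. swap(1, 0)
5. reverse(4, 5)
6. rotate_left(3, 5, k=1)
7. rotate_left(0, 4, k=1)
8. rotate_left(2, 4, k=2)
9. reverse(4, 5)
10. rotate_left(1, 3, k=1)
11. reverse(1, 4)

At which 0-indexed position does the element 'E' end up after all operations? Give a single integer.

After 1 (swap(0, 5)): [F, A, E, C, B, D]
After 2 (rotate_left(0, 4, k=4)): [B, F, A, E, C, D]
After 3 (swap(4, 5)): [B, F, A, E, D, C]
After 4 (swap(1, 0)): [F, B, A, E, D, C]
After 5 (reverse(4, 5)): [F, B, A, E, C, D]
After 6 (rotate_left(3, 5, k=1)): [F, B, A, C, D, E]
After 7 (rotate_left(0, 4, k=1)): [B, A, C, D, F, E]
After 8 (rotate_left(2, 4, k=2)): [B, A, F, C, D, E]
After 9 (reverse(4, 5)): [B, A, F, C, E, D]
After 10 (rotate_left(1, 3, k=1)): [B, F, C, A, E, D]
After 11 (reverse(1, 4)): [B, E, A, C, F, D]

Answer: 1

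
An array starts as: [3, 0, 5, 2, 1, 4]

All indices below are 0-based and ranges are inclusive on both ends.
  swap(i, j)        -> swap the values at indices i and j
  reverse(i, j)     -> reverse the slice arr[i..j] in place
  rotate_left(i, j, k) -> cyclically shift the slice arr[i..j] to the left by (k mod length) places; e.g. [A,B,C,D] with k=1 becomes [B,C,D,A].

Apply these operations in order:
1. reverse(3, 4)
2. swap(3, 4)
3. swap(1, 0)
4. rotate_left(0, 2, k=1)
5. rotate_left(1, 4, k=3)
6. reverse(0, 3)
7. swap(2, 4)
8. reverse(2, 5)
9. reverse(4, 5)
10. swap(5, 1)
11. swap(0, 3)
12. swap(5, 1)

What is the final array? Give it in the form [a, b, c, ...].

Answer: [1, 5, 4, 0, 2, 3]

Derivation:
After 1 (reverse(3, 4)): [3, 0, 5, 1, 2, 4]
After 2 (swap(3, 4)): [3, 0, 5, 2, 1, 4]
After 3 (swap(1, 0)): [0, 3, 5, 2, 1, 4]
After 4 (rotate_left(0, 2, k=1)): [3, 5, 0, 2, 1, 4]
After 5 (rotate_left(1, 4, k=3)): [3, 1, 5, 0, 2, 4]
After 6 (reverse(0, 3)): [0, 5, 1, 3, 2, 4]
After 7 (swap(2, 4)): [0, 5, 2, 3, 1, 4]
After 8 (reverse(2, 5)): [0, 5, 4, 1, 3, 2]
After 9 (reverse(4, 5)): [0, 5, 4, 1, 2, 3]
After 10 (swap(5, 1)): [0, 3, 4, 1, 2, 5]
After 11 (swap(0, 3)): [1, 3, 4, 0, 2, 5]
After 12 (swap(5, 1)): [1, 5, 4, 0, 2, 3]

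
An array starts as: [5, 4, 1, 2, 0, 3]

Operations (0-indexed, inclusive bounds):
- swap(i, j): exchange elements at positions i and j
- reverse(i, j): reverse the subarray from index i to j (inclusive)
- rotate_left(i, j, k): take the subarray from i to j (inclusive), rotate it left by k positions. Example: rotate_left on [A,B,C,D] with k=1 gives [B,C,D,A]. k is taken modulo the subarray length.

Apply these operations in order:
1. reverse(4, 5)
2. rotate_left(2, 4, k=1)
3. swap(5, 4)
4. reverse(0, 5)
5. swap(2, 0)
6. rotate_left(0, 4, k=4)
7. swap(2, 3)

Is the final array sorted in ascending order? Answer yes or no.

Answer: no

Derivation:
After 1 (reverse(4, 5)): [5, 4, 1, 2, 3, 0]
After 2 (rotate_left(2, 4, k=1)): [5, 4, 2, 3, 1, 0]
After 3 (swap(5, 4)): [5, 4, 2, 3, 0, 1]
After 4 (reverse(0, 5)): [1, 0, 3, 2, 4, 5]
After 5 (swap(2, 0)): [3, 0, 1, 2, 4, 5]
After 6 (rotate_left(0, 4, k=4)): [4, 3, 0, 1, 2, 5]
After 7 (swap(2, 3)): [4, 3, 1, 0, 2, 5]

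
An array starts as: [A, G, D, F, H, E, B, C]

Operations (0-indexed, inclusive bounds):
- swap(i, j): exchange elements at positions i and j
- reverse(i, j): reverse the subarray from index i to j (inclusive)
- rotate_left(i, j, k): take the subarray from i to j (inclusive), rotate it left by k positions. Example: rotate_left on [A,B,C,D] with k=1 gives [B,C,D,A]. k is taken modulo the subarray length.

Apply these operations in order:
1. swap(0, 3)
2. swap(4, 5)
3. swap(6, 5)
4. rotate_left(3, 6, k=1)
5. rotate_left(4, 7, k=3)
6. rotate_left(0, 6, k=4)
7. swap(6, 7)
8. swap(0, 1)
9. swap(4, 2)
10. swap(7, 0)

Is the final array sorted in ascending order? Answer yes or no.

After 1 (swap(0, 3)): [F, G, D, A, H, E, B, C]
After 2 (swap(4, 5)): [F, G, D, A, E, H, B, C]
After 3 (swap(6, 5)): [F, G, D, A, E, B, H, C]
After 4 (rotate_left(3, 6, k=1)): [F, G, D, E, B, H, A, C]
After 5 (rotate_left(4, 7, k=3)): [F, G, D, E, C, B, H, A]
After 6 (rotate_left(0, 6, k=4)): [C, B, H, F, G, D, E, A]
After 7 (swap(6, 7)): [C, B, H, F, G, D, A, E]
After 8 (swap(0, 1)): [B, C, H, F, G, D, A, E]
After 9 (swap(4, 2)): [B, C, G, F, H, D, A, E]
After 10 (swap(7, 0)): [E, C, G, F, H, D, A, B]

Answer: no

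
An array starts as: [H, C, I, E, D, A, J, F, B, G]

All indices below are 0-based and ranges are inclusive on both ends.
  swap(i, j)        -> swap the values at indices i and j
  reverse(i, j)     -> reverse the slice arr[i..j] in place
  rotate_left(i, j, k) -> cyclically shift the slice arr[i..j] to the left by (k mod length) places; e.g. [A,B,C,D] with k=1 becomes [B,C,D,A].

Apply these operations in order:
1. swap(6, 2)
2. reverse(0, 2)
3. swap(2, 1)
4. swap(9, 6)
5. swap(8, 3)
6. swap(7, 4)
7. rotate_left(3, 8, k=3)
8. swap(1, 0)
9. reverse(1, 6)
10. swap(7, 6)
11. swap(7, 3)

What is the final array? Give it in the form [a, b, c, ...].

After 1 (swap(6, 2)): [H, C, J, E, D, A, I, F, B, G]
After 2 (reverse(0, 2)): [J, C, H, E, D, A, I, F, B, G]
After 3 (swap(2, 1)): [J, H, C, E, D, A, I, F, B, G]
After 4 (swap(9, 6)): [J, H, C, E, D, A, G, F, B, I]
After 5 (swap(8, 3)): [J, H, C, B, D, A, G, F, E, I]
After 6 (swap(7, 4)): [J, H, C, B, F, A, G, D, E, I]
After 7 (rotate_left(3, 8, k=3)): [J, H, C, G, D, E, B, F, A, I]
After 8 (swap(1, 0)): [H, J, C, G, D, E, B, F, A, I]
After 9 (reverse(1, 6)): [H, B, E, D, G, C, J, F, A, I]
After 10 (swap(7, 6)): [H, B, E, D, G, C, F, J, A, I]
After 11 (swap(7, 3)): [H, B, E, J, G, C, F, D, A, I]

Answer: [H, B, E, J, G, C, F, D, A, I]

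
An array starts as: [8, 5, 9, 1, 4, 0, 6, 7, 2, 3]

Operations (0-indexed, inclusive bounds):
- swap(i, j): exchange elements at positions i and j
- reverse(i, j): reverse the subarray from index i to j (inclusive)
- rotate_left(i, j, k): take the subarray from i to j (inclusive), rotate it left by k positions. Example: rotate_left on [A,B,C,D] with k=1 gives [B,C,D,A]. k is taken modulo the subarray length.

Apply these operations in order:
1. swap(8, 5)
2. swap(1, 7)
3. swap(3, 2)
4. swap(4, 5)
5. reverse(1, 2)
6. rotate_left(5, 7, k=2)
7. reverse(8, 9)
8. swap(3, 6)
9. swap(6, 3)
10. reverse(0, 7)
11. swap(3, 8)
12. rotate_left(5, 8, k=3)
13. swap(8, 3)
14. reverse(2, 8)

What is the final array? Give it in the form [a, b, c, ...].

After 1 (swap(8, 5)): [8, 5, 9, 1, 4, 2, 6, 7, 0, 3]
After 2 (swap(1, 7)): [8, 7, 9, 1, 4, 2, 6, 5, 0, 3]
After 3 (swap(3, 2)): [8, 7, 1, 9, 4, 2, 6, 5, 0, 3]
After 4 (swap(4, 5)): [8, 7, 1, 9, 2, 4, 6, 5, 0, 3]
After 5 (reverse(1, 2)): [8, 1, 7, 9, 2, 4, 6, 5, 0, 3]
After 6 (rotate_left(5, 7, k=2)): [8, 1, 7, 9, 2, 5, 4, 6, 0, 3]
After 7 (reverse(8, 9)): [8, 1, 7, 9, 2, 5, 4, 6, 3, 0]
After 8 (swap(3, 6)): [8, 1, 7, 4, 2, 5, 9, 6, 3, 0]
After 9 (swap(6, 3)): [8, 1, 7, 9, 2, 5, 4, 6, 3, 0]
After 10 (reverse(0, 7)): [6, 4, 5, 2, 9, 7, 1, 8, 3, 0]
After 11 (swap(3, 8)): [6, 4, 5, 3, 9, 7, 1, 8, 2, 0]
After 12 (rotate_left(5, 8, k=3)): [6, 4, 5, 3, 9, 2, 7, 1, 8, 0]
After 13 (swap(8, 3)): [6, 4, 5, 8, 9, 2, 7, 1, 3, 0]
After 14 (reverse(2, 8)): [6, 4, 3, 1, 7, 2, 9, 8, 5, 0]

Answer: [6, 4, 3, 1, 7, 2, 9, 8, 5, 0]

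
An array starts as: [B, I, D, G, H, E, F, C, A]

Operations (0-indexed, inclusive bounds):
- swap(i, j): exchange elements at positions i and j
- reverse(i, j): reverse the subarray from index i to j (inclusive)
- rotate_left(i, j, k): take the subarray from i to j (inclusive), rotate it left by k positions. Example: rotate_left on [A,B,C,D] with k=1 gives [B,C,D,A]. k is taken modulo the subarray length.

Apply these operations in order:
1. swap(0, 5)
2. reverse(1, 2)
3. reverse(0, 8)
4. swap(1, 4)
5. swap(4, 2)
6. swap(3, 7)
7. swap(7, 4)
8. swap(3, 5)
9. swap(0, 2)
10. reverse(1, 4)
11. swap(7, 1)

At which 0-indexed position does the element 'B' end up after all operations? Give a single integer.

After 1 (swap(0, 5)): [E, I, D, G, H, B, F, C, A]
After 2 (reverse(1, 2)): [E, D, I, G, H, B, F, C, A]
After 3 (reverse(0, 8)): [A, C, F, B, H, G, I, D, E]
After 4 (swap(1, 4)): [A, H, F, B, C, G, I, D, E]
After 5 (swap(4, 2)): [A, H, C, B, F, G, I, D, E]
After 6 (swap(3, 7)): [A, H, C, D, F, G, I, B, E]
After 7 (swap(7, 4)): [A, H, C, D, B, G, I, F, E]
After 8 (swap(3, 5)): [A, H, C, G, B, D, I, F, E]
After 9 (swap(0, 2)): [C, H, A, G, B, D, I, F, E]
After 10 (reverse(1, 4)): [C, B, G, A, H, D, I, F, E]
After 11 (swap(7, 1)): [C, F, G, A, H, D, I, B, E]

Answer: 7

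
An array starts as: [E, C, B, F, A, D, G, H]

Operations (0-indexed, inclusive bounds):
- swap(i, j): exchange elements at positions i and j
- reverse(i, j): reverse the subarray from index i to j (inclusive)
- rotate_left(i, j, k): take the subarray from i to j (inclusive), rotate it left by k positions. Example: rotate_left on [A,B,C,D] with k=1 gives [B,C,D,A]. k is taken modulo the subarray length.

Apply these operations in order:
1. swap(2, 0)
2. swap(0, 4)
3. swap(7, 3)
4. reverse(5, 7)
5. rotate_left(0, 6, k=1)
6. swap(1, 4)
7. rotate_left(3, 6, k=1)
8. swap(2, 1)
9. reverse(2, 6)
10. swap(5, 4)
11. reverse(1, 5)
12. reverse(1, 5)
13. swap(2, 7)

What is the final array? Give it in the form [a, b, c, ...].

Answer: [C, H, D, A, E, G, F, B]

Derivation:
After 1 (swap(2, 0)): [B, C, E, F, A, D, G, H]
After 2 (swap(0, 4)): [A, C, E, F, B, D, G, H]
After 3 (swap(7, 3)): [A, C, E, H, B, D, G, F]
After 4 (reverse(5, 7)): [A, C, E, H, B, F, G, D]
After 5 (rotate_left(0, 6, k=1)): [C, E, H, B, F, G, A, D]
After 6 (swap(1, 4)): [C, F, H, B, E, G, A, D]
After 7 (rotate_left(3, 6, k=1)): [C, F, H, E, G, A, B, D]
After 8 (swap(2, 1)): [C, H, F, E, G, A, B, D]
After 9 (reverse(2, 6)): [C, H, B, A, G, E, F, D]
After 10 (swap(5, 4)): [C, H, B, A, E, G, F, D]
After 11 (reverse(1, 5)): [C, G, E, A, B, H, F, D]
After 12 (reverse(1, 5)): [C, H, B, A, E, G, F, D]
After 13 (swap(2, 7)): [C, H, D, A, E, G, F, B]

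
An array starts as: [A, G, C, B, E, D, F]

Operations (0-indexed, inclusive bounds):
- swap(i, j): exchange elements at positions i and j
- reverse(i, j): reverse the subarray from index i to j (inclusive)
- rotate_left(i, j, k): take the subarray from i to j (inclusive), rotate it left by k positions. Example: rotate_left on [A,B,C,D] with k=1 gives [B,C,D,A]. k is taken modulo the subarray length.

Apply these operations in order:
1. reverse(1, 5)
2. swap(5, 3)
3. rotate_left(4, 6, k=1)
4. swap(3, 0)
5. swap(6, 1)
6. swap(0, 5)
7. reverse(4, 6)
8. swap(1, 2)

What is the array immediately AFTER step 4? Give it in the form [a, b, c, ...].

After 1 (reverse(1, 5)): [A, D, E, B, C, G, F]
After 2 (swap(5, 3)): [A, D, E, G, C, B, F]
After 3 (rotate_left(4, 6, k=1)): [A, D, E, G, B, F, C]
After 4 (swap(3, 0)): [G, D, E, A, B, F, C]

Answer: [G, D, E, A, B, F, C]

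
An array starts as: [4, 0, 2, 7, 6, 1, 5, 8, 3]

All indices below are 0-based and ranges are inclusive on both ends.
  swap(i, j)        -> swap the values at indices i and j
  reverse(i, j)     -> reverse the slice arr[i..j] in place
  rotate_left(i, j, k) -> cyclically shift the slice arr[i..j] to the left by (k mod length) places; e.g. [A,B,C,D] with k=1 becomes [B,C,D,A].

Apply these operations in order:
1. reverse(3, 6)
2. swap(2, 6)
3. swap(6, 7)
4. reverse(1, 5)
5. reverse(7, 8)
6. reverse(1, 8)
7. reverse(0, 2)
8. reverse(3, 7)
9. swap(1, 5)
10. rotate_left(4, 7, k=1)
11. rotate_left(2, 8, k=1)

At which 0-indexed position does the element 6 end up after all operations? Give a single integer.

Answer: 7

Derivation:
After 1 (reverse(3, 6)): [4, 0, 2, 5, 1, 6, 7, 8, 3]
After 2 (swap(2, 6)): [4, 0, 7, 5, 1, 6, 2, 8, 3]
After 3 (swap(6, 7)): [4, 0, 7, 5, 1, 6, 8, 2, 3]
After 4 (reverse(1, 5)): [4, 6, 1, 5, 7, 0, 8, 2, 3]
After 5 (reverse(7, 8)): [4, 6, 1, 5, 7, 0, 8, 3, 2]
After 6 (reverse(1, 8)): [4, 2, 3, 8, 0, 7, 5, 1, 6]
After 7 (reverse(0, 2)): [3, 2, 4, 8, 0, 7, 5, 1, 6]
After 8 (reverse(3, 7)): [3, 2, 4, 1, 5, 7, 0, 8, 6]
After 9 (swap(1, 5)): [3, 7, 4, 1, 5, 2, 0, 8, 6]
After 10 (rotate_left(4, 7, k=1)): [3, 7, 4, 1, 2, 0, 8, 5, 6]
After 11 (rotate_left(2, 8, k=1)): [3, 7, 1, 2, 0, 8, 5, 6, 4]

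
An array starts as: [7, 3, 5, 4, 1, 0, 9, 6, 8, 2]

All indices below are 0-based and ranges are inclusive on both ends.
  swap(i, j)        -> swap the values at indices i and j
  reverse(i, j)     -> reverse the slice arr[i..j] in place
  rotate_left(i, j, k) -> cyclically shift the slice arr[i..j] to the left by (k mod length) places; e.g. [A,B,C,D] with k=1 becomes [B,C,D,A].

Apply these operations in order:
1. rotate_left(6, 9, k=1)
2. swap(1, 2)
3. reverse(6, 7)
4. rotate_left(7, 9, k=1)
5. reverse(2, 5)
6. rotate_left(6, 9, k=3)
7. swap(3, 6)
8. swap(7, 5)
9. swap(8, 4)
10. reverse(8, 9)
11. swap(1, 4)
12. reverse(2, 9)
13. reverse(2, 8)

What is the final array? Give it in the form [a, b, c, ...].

Answer: [7, 2, 6, 5, 8, 1, 3, 9, 4, 0]

Derivation:
After 1 (rotate_left(6, 9, k=1)): [7, 3, 5, 4, 1, 0, 6, 8, 2, 9]
After 2 (swap(1, 2)): [7, 5, 3, 4, 1, 0, 6, 8, 2, 9]
After 3 (reverse(6, 7)): [7, 5, 3, 4, 1, 0, 8, 6, 2, 9]
After 4 (rotate_left(7, 9, k=1)): [7, 5, 3, 4, 1, 0, 8, 2, 9, 6]
After 5 (reverse(2, 5)): [7, 5, 0, 1, 4, 3, 8, 2, 9, 6]
After 6 (rotate_left(6, 9, k=3)): [7, 5, 0, 1, 4, 3, 6, 8, 2, 9]
After 7 (swap(3, 6)): [7, 5, 0, 6, 4, 3, 1, 8, 2, 9]
After 8 (swap(7, 5)): [7, 5, 0, 6, 4, 8, 1, 3, 2, 9]
After 9 (swap(8, 4)): [7, 5, 0, 6, 2, 8, 1, 3, 4, 9]
After 10 (reverse(8, 9)): [7, 5, 0, 6, 2, 8, 1, 3, 9, 4]
After 11 (swap(1, 4)): [7, 2, 0, 6, 5, 8, 1, 3, 9, 4]
After 12 (reverse(2, 9)): [7, 2, 4, 9, 3, 1, 8, 5, 6, 0]
After 13 (reverse(2, 8)): [7, 2, 6, 5, 8, 1, 3, 9, 4, 0]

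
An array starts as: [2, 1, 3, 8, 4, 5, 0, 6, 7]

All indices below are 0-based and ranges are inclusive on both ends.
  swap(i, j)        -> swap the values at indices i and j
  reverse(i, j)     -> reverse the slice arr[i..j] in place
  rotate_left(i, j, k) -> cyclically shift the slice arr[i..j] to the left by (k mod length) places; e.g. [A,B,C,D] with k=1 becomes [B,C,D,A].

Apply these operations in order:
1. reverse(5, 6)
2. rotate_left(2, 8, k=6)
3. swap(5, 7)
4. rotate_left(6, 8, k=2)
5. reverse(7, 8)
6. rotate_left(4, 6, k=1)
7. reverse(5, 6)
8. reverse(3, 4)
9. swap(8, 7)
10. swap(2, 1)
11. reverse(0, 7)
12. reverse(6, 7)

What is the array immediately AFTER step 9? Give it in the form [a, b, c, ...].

Answer: [2, 1, 7, 5, 3, 8, 6, 0, 4]

Derivation:
After 1 (reverse(5, 6)): [2, 1, 3, 8, 4, 0, 5, 6, 7]
After 2 (rotate_left(2, 8, k=6)): [2, 1, 7, 3, 8, 4, 0, 5, 6]
After 3 (swap(5, 7)): [2, 1, 7, 3, 8, 5, 0, 4, 6]
After 4 (rotate_left(6, 8, k=2)): [2, 1, 7, 3, 8, 5, 6, 0, 4]
After 5 (reverse(7, 8)): [2, 1, 7, 3, 8, 5, 6, 4, 0]
After 6 (rotate_left(4, 6, k=1)): [2, 1, 7, 3, 5, 6, 8, 4, 0]
After 7 (reverse(5, 6)): [2, 1, 7, 3, 5, 8, 6, 4, 0]
After 8 (reverse(3, 4)): [2, 1, 7, 5, 3, 8, 6, 4, 0]
After 9 (swap(8, 7)): [2, 1, 7, 5, 3, 8, 6, 0, 4]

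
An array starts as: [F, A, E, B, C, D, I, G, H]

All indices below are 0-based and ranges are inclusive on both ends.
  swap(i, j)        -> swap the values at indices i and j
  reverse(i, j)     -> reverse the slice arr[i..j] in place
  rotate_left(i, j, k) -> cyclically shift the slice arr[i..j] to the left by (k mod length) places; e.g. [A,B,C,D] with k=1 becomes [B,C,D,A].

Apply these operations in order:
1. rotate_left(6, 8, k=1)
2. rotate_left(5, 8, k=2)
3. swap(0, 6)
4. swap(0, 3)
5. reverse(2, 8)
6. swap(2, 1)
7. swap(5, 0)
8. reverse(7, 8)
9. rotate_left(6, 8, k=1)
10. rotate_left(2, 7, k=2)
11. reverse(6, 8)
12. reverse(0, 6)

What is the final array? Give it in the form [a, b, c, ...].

After 1 (rotate_left(6, 8, k=1)): [F, A, E, B, C, D, G, H, I]
After 2 (rotate_left(5, 8, k=2)): [F, A, E, B, C, H, I, D, G]
After 3 (swap(0, 6)): [I, A, E, B, C, H, F, D, G]
After 4 (swap(0, 3)): [B, A, E, I, C, H, F, D, G]
After 5 (reverse(2, 8)): [B, A, G, D, F, H, C, I, E]
After 6 (swap(2, 1)): [B, G, A, D, F, H, C, I, E]
After 7 (swap(5, 0)): [H, G, A, D, F, B, C, I, E]
After 8 (reverse(7, 8)): [H, G, A, D, F, B, C, E, I]
After 9 (rotate_left(6, 8, k=1)): [H, G, A, D, F, B, E, I, C]
After 10 (rotate_left(2, 7, k=2)): [H, G, F, B, E, I, A, D, C]
After 11 (reverse(6, 8)): [H, G, F, B, E, I, C, D, A]
After 12 (reverse(0, 6)): [C, I, E, B, F, G, H, D, A]

Answer: [C, I, E, B, F, G, H, D, A]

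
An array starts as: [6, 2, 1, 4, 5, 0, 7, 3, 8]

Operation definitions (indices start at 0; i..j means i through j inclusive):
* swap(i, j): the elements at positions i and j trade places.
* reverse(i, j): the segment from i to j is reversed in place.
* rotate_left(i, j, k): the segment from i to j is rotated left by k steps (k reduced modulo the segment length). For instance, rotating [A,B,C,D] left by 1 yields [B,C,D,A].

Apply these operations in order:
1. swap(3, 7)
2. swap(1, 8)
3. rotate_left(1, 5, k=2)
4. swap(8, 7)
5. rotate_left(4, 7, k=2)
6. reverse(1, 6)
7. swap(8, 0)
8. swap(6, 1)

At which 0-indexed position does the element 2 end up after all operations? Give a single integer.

Answer: 2

Derivation:
After 1 (swap(3, 7)): [6, 2, 1, 3, 5, 0, 7, 4, 8]
After 2 (swap(1, 8)): [6, 8, 1, 3, 5, 0, 7, 4, 2]
After 3 (rotate_left(1, 5, k=2)): [6, 3, 5, 0, 8, 1, 7, 4, 2]
After 4 (swap(8, 7)): [6, 3, 5, 0, 8, 1, 7, 2, 4]
After 5 (rotate_left(4, 7, k=2)): [6, 3, 5, 0, 7, 2, 8, 1, 4]
After 6 (reverse(1, 6)): [6, 8, 2, 7, 0, 5, 3, 1, 4]
After 7 (swap(8, 0)): [4, 8, 2, 7, 0, 5, 3, 1, 6]
After 8 (swap(6, 1)): [4, 3, 2, 7, 0, 5, 8, 1, 6]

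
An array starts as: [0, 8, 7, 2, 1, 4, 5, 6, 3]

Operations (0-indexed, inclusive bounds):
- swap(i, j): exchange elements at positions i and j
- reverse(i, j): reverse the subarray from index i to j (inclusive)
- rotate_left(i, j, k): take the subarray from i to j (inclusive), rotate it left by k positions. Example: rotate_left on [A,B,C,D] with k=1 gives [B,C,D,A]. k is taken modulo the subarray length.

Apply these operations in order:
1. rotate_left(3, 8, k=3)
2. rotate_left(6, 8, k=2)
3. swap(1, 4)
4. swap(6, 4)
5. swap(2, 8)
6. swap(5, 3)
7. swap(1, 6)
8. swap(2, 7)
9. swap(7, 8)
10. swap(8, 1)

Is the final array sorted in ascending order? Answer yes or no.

Answer: yes

Derivation:
After 1 (rotate_left(3, 8, k=3)): [0, 8, 7, 5, 6, 3, 2, 1, 4]
After 2 (rotate_left(6, 8, k=2)): [0, 8, 7, 5, 6, 3, 4, 2, 1]
After 3 (swap(1, 4)): [0, 6, 7, 5, 8, 3, 4, 2, 1]
After 4 (swap(6, 4)): [0, 6, 7, 5, 4, 3, 8, 2, 1]
After 5 (swap(2, 8)): [0, 6, 1, 5, 4, 3, 8, 2, 7]
After 6 (swap(5, 3)): [0, 6, 1, 3, 4, 5, 8, 2, 7]
After 7 (swap(1, 6)): [0, 8, 1, 3, 4, 5, 6, 2, 7]
After 8 (swap(2, 7)): [0, 8, 2, 3, 4, 5, 6, 1, 7]
After 9 (swap(7, 8)): [0, 8, 2, 3, 4, 5, 6, 7, 1]
After 10 (swap(8, 1)): [0, 1, 2, 3, 4, 5, 6, 7, 8]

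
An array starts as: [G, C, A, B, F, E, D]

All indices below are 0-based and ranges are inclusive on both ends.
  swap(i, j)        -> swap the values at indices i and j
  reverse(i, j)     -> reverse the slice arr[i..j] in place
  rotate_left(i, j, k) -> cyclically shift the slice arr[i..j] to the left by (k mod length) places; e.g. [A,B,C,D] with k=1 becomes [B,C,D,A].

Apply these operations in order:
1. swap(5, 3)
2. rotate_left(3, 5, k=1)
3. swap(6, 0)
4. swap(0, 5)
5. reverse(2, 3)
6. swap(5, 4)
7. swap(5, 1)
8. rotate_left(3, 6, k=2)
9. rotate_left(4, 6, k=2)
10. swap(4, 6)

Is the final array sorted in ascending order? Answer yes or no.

Answer: no

Derivation:
After 1 (swap(5, 3)): [G, C, A, E, F, B, D]
After 2 (rotate_left(3, 5, k=1)): [G, C, A, F, B, E, D]
After 3 (swap(6, 0)): [D, C, A, F, B, E, G]
After 4 (swap(0, 5)): [E, C, A, F, B, D, G]
After 5 (reverse(2, 3)): [E, C, F, A, B, D, G]
After 6 (swap(5, 4)): [E, C, F, A, D, B, G]
After 7 (swap(5, 1)): [E, B, F, A, D, C, G]
After 8 (rotate_left(3, 6, k=2)): [E, B, F, C, G, A, D]
After 9 (rotate_left(4, 6, k=2)): [E, B, F, C, D, G, A]
After 10 (swap(4, 6)): [E, B, F, C, A, G, D]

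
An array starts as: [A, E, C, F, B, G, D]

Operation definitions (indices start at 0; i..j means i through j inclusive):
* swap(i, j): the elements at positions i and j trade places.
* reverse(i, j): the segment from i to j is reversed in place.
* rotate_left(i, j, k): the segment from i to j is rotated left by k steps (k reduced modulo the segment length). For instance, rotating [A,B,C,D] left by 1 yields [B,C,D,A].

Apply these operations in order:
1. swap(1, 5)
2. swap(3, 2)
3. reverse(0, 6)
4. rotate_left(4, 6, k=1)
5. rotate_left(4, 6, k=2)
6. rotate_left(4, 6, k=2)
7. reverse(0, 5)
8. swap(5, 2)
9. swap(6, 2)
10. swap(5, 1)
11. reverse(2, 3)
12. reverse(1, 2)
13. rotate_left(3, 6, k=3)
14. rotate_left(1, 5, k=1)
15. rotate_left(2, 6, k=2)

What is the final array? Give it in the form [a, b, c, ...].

Answer: [F, C, E, B, A, D, G]

Derivation:
After 1 (swap(1, 5)): [A, G, C, F, B, E, D]
After 2 (swap(3, 2)): [A, G, F, C, B, E, D]
After 3 (reverse(0, 6)): [D, E, B, C, F, G, A]
After 4 (rotate_left(4, 6, k=1)): [D, E, B, C, G, A, F]
After 5 (rotate_left(4, 6, k=2)): [D, E, B, C, F, G, A]
After 6 (rotate_left(4, 6, k=2)): [D, E, B, C, A, F, G]
After 7 (reverse(0, 5)): [F, A, C, B, E, D, G]
After 8 (swap(5, 2)): [F, A, D, B, E, C, G]
After 9 (swap(6, 2)): [F, A, G, B, E, C, D]
After 10 (swap(5, 1)): [F, C, G, B, E, A, D]
After 11 (reverse(2, 3)): [F, C, B, G, E, A, D]
After 12 (reverse(1, 2)): [F, B, C, G, E, A, D]
After 13 (rotate_left(3, 6, k=3)): [F, B, C, D, G, E, A]
After 14 (rotate_left(1, 5, k=1)): [F, C, D, G, E, B, A]
After 15 (rotate_left(2, 6, k=2)): [F, C, E, B, A, D, G]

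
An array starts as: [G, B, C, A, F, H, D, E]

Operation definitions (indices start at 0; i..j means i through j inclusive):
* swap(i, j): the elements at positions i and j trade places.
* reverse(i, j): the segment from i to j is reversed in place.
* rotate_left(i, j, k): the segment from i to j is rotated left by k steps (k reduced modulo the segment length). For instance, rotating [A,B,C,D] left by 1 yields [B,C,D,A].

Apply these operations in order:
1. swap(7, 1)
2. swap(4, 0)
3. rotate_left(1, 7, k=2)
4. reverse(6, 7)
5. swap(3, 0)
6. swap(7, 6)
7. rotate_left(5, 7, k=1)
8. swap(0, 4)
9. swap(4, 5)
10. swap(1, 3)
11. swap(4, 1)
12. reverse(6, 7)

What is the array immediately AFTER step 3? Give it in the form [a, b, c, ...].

After 1 (swap(7, 1)): [G, E, C, A, F, H, D, B]
After 2 (swap(4, 0)): [F, E, C, A, G, H, D, B]
After 3 (rotate_left(1, 7, k=2)): [F, A, G, H, D, B, E, C]

Answer: [F, A, G, H, D, B, E, C]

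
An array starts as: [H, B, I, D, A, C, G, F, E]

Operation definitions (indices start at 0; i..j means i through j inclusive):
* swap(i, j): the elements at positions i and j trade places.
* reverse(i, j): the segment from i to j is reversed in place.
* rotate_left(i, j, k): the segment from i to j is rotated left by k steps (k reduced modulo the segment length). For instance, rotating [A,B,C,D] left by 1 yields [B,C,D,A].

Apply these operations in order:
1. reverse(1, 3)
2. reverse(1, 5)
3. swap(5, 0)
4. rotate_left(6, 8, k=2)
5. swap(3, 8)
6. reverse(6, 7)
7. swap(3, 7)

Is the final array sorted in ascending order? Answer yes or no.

After 1 (reverse(1, 3)): [H, D, I, B, A, C, G, F, E]
After 2 (reverse(1, 5)): [H, C, A, B, I, D, G, F, E]
After 3 (swap(5, 0)): [D, C, A, B, I, H, G, F, E]
After 4 (rotate_left(6, 8, k=2)): [D, C, A, B, I, H, E, G, F]
After 5 (swap(3, 8)): [D, C, A, F, I, H, E, G, B]
After 6 (reverse(6, 7)): [D, C, A, F, I, H, G, E, B]
After 7 (swap(3, 7)): [D, C, A, E, I, H, G, F, B]

Answer: no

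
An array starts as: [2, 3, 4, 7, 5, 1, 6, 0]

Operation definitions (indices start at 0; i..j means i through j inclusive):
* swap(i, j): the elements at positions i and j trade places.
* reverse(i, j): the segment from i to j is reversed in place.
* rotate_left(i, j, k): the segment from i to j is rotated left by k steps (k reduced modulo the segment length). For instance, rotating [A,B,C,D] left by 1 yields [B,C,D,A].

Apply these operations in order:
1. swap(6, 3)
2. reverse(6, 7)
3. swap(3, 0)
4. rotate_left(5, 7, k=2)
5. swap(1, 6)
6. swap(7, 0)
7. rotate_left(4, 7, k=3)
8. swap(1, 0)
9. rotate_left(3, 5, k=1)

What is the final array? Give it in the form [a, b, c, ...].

After 1 (swap(6, 3)): [2, 3, 4, 6, 5, 1, 7, 0]
After 2 (reverse(6, 7)): [2, 3, 4, 6, 5, 1, 0, 7]
After 3 (swap(3, 0)): [6, 3, 4, 2, 5, 1, 0, 7]
After 4 (rotate_left(5, 7, k=2)): [6, 3, 4, 2, 5, 7, 1, 0]
After 5 (swap(1, 6)): [6, 1, 4, 2, 5, 7, 3, 0]
After 6 (swap(7, 0)): [0, 1, 4, 2, 5, 7, 3, 6]
After 7 (rotate_left(4, 7, k=3)): [0, 1, 4, 2, 6, 5, 7, 3]
After 8 (swap(1, 0)): [1, 0, 4, 2, 6, 5, 7, 3]
After 9 (rotate_left(3, 5, k=1)): [1, 0, 4, 6, 5, 2, 7, 3]

Answer: [1, 0, 4, 6, 5, 2, 7, 3]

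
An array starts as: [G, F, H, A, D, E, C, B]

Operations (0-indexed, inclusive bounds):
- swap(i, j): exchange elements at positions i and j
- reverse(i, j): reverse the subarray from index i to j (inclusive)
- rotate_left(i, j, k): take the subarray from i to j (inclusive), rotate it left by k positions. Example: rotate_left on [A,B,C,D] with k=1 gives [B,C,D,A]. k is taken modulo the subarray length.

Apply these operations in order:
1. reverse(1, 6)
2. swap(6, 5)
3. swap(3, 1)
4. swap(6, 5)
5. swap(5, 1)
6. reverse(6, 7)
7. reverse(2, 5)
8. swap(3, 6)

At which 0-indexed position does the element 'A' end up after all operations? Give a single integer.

Answer: 6

Derivation:
After 1 (reverse(1, 6)): [G, C, E, D, A, H, F, B]
After 2 (swap(6, 5)): [G, C, E, D, A, F, H, B]
After 3 (swap(3, 1)): [G, D, E, C, A, F, H, B]
After 4 (swap(6, 5)): [G, D, E, C, A, H, F, B]
After 5 (swap(5, 1)): [G, H, E, C, A, D, F, B]
After 6 (reverse(6, 7)): [G, H, E, C, A, D, B, F]
After 7 (reverse(2, 5)): [G, H, D, A, C, E, B, F]
After 8 (swap(3, 6)): [G, H, D, B, C, E, A, F]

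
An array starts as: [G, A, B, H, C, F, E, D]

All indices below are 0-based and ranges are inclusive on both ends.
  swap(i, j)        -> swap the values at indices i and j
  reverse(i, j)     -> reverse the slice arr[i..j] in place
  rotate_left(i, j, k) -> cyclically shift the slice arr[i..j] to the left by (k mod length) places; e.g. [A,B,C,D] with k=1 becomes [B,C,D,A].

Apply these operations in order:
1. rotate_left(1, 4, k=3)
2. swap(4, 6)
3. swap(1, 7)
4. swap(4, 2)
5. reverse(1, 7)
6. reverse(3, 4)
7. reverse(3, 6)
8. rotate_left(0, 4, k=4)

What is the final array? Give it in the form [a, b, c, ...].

After 1 (rotate_left(1, 4, k=3)): [G, C, A, B, H, F, E, D]
After 2 (swap(4, 6)): [G, C, A, B, E, F, H, D]
After 3 (swap(1, 7)): [G, D, A, B, E, F, H, C]
After 4 (swap(4, 2)): [G, D, E, B, A, F, H, C]
After 5 (reverse(1, 7)): [G, C, H, F, A, B, E, D]
After 6 (reverse(3, 4)): [G, C, H, A, F, B, E, D]
After 7 (reverse(3, 6)): [G, C, H, E, B, F, A, D]
After 8 (rotate_left(0, 4, k=4)): [B, G, C, H, E, F, A, D]

Answer: [B, G, C, H, E, F, A, D]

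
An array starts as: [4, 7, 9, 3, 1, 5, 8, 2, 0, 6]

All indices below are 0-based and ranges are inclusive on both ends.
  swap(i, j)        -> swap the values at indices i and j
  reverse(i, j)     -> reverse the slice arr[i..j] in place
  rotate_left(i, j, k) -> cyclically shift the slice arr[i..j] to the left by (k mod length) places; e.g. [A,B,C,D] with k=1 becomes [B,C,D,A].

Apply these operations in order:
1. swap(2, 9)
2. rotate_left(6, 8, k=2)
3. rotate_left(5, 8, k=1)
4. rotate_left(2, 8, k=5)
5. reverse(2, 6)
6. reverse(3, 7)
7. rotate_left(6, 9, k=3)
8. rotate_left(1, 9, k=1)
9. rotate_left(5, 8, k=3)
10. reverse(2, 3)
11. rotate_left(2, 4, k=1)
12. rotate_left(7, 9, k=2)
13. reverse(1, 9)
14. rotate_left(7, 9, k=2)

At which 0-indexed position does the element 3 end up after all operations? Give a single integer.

After 1 (swap(2, 9)): [4, 7, 6, 3, 1, 5, 8, 2, 0, 9]
After 2 (rotate_left(6, 8, k=2)): [4, 7, 6, 3, 1, 5, 0, 8, 2, 9]
After 3 (rotate_left(5, 8, k=1)): [4, 7, 6, 3, 1, 0, 8, 2, 5, 9]
After 4 (rotate_left(2, 8, k=5)): [4, 7, 2, 5, 6, 3, 1, 0, 8, 9]
After 5 (reverse(2, 6)): [4, 7, 1, 3, 6, 5, 2, 0, 8, 9]
After 6 (reverse(3, 7)): [4, 7, 1, 0, 2, 5, 6, 3, 8, 9]
After 7 (rotate_left(6, 9, k=3)): [4, 7, 1, 0, 2, 5, 9, 6, 3, 8]
After 8 (rotate_left(1, 9, k=1)): [4, 1, 0, 2, 5, 9, 6, 3, 8, 7]
After 9 (rotate_left(5, 8, k=3)): [4, 1, 0, 2, 5, 8, 9, 6, 3, 7]
After 10 (reverse(2, 3)): [4, 1, 2, 0, 5, 8, 9, 6, 3, 7]
After 11 (rotate_left(2, 4, k=1)): [4, 1, 0, 5, 2, 8, 9, 6, 3, 7]
After 12 (rotate_left(7, 9, k=2)): [4, 1, 0, 5, 2, 8, 9, 7, 6, 3]
After 13 (reverse(1, 9)): [4, 3, 6, 7, 9, 8, 2, 5, 0, 1]
After 14 (rotate_left(7, 9, k=2)): [4, 3, 6, 7, 9, 8, 2, 1, 5, 0]

Answer: 1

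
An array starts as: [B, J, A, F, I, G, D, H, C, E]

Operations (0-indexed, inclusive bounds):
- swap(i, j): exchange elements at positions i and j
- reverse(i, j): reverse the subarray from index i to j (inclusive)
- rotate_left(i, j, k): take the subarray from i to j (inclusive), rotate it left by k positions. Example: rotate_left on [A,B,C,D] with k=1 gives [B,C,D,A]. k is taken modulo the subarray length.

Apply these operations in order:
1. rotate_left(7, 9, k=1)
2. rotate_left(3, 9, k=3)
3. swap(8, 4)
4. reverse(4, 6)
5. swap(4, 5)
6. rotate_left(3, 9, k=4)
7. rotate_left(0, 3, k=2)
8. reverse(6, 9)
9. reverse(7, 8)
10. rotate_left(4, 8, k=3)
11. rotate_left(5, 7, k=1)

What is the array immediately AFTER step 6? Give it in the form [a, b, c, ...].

Answer: [B, J, A, F, C, G, D, E, H, I]

Derivation:
After 1 (rotate_left(7, 9, k=1)): [B, J, A, F, I, G, D, C, E, H]
After 2 (rotate_left(3, 9, k=3)): [B, J, A, D, C, E, H, F, I, G]
After 3 (swap(8, 4)): [B, J, A, D, I, E, H, F, C, G]
After 4 (reverse(4, 6)): [B, J, A, D, H, E, I, F, C, G]
After 5 (swap(4, 5)): [B, J, A, D, E, H, I, F, C, G]
After 6 (rotate_left(3, 9, k=4)): [B, J, A, F, C, G, D, E, H, I]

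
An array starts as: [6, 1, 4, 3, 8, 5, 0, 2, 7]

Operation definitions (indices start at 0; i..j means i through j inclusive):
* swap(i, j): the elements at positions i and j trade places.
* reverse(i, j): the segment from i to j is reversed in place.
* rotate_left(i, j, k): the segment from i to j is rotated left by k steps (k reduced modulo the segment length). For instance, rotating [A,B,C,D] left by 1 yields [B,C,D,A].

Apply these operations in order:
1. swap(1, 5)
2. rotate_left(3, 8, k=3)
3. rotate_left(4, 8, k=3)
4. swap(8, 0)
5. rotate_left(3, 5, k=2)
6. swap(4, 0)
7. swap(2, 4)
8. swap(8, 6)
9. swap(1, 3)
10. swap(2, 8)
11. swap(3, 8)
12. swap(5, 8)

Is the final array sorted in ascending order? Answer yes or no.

After 1 (swap(1, 5)): [6, 5, 4, 3, 8, 1, 0, 2, 7]
After 2 (rotate_left(3, 8, k=3)): [6, 5, 4, 0, 2, 7, 3, 8, 1]
After 3 (rotate_left(4, 8, k=3)): [6, 5, 4, 0, 8, 1, 2, 7, 3]
After 4 (swap(8, 0)): [3, 5, 4, 0, 8, 1, 2, 7, 6]
After 5 (rotate_left(3, 5, k=2)): [3, 5, 4, 1, 0, 8, 2, 7, 6]
After 6 (swap(4, 0)): [0, 5, 4, 1, 3, 8, 2, 7, 6]
After 7 (swap(2, 4)): [0, 5, 3, 1, 4, 8, 2, 7, 6]
After 8 (swap(8, 6)): [0, 5, 3, 1, 4, 8, 6, 7, 2]
After 9 (swap(1, 3)): [0, 1, 3, 5, 4, 8, 6, 7, 2]
After 10 (swap(2, 8)): [0, 1, 2, 5, 4, 8, 6, 7, 3]
After 11 (swap(3, 8)): [0, 1, 2, 3, 4, 8, 6, 7, 5]
After 12 (swap(5, 8)): [0, 1, 2, 3, 4, 5, 6, 7, 8]

Answer: yes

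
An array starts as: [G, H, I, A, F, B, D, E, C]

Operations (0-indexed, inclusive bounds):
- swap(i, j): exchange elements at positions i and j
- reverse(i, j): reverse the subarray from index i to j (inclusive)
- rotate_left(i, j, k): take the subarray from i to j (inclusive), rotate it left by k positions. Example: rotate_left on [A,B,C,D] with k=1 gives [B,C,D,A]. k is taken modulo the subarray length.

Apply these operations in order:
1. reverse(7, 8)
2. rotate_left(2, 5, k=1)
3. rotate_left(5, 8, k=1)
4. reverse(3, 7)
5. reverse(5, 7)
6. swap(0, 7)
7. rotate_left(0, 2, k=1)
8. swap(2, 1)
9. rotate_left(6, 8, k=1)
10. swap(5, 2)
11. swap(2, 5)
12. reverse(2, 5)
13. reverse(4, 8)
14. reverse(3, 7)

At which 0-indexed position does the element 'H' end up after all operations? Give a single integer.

After 1 (reverse(7, 8)): [G, H, I, A, F, B, D, C, E]
After 2 (rotate_left(2, 5, k=1)): [G, H, A, F, B, I, D, C, E]
After 3 (rotate_left(5, 8, k=1)): [G, H, A, F, B, D, C, E, I]
After 4 (reverse(3, 7)): [G, H, A, E, C, D, B, F, I]
After 5 (reverse(5, 7)): [G, H, A, E, C, F, B, D, I]
After 6 (swap(0, 7)): [D, H, A, E, C, F, B, G, I]
After 7 (rotate_left(0, 2, k=1)): [H, A, D, E, C, F, B, G, I]
After 8 (swap(2, 1)): [H, D, A, E, C, F, B, G, I]
After 9 (rotate_left(6, 8, k=1)): [H, D, A, E, C, F, G, I, B]
After 10 (swap(5, 2)): [H, D, F, E, C, A, G, I, B]
After 11 (swap(2, 5)): [H, D, A, E, C, F, G, I, B]
After 12 (reverse(2, 5)): [H, D, F, C, E, A, G, I, B]
After 13 (reverse(4, 8)): [H, D, F, C, B, I, G, A, E]
After 14 (reverse(3, 7)): [H, D, F, A, G, I, B, C, E]

Answer: 0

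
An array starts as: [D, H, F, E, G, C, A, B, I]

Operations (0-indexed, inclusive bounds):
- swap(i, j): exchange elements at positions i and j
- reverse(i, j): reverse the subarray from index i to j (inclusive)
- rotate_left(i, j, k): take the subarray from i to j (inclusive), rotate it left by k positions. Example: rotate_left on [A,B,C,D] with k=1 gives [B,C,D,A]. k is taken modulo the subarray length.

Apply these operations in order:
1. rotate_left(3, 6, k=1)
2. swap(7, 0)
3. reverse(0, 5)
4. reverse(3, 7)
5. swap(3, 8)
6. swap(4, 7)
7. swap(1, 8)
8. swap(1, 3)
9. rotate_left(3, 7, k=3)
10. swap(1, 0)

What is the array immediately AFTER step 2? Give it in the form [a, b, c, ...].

After 1 (rotate_left(3, 6, k=1)): [D, H, F, G, C, A, E, B, I]
After 2 (swap(7, 0)): [B, H, F, G, C, A, E, D, I]

Answer: [B, H, F, G, C, A, E, D, I]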